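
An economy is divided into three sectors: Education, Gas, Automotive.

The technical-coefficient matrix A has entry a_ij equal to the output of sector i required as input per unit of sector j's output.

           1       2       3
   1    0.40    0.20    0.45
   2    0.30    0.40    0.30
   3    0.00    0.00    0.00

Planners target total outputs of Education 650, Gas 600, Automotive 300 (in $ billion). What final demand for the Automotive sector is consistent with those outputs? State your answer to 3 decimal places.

d_3 = 300.000

I − A =
  [   0.60    -0.20    -0.45]
  [  -0.30     0.60    -0.30]
  [   0.00     0.00     1.00]
d = (I − A) x:
  d_1 = (+0.60)·650 + (-0.20)·600 + (-0.45)·300 = 135.000
  d_2 = (-0.30)·650 + (+0.60)·600 + (-0.30)·300 = 75.000
  d_3 = (+0.00)·650 + (+0.00)·600 + (+1.00)·300 = 300.000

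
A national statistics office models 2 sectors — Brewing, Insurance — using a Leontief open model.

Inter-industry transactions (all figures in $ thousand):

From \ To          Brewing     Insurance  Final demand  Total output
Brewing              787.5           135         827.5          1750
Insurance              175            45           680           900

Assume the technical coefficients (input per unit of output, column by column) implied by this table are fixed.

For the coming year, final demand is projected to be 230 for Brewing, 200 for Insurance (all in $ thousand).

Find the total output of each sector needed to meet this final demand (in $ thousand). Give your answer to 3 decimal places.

Technical coefficients a_ij = z_ij / X_j:
  a_BB = 787.5/1750 = 0.45, a_IB = 175/1750 = 0.10
  a_BI = 135/900 = 0.15, a_II = 45/900 = 0.05
I − A =
  [   0.55    -0.15]
  [  -0.10     0.95]
det(I−A) = (0.55)(0.95) − (-0.15)(-0.10) = 0.5075
adj(I−A) = [[0.95, 0.15], [0.10, 0.55]]
(I − A)⁻¹ = adj(I−A) / det(I−A) ≈
  [   1.8719     0.2956]
  [   0.1970     1.0837]
x = (I − A)⁻¹ d = adj(I−A)·d / det(I−A), with det(I−A) = 0.5075:
  x_B = (0.95·230 + 0.15·200) / 0.5075 = 248.50 / 0.5075 ≈ 489.655
  x_I = (0.10·230 + 0.55·200) / 0.5075 = 133.00 / 0.5075 ≈ 262.069

x_B = 489.655, x_I = 262.069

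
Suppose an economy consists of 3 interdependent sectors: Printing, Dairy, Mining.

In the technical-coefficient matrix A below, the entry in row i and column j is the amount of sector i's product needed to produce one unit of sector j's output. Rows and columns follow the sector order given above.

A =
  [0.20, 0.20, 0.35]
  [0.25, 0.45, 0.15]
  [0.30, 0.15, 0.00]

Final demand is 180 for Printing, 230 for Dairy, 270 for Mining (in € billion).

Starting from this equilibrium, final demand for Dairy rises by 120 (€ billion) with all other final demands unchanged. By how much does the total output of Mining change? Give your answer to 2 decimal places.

I − A =
  [   0.80    -0.20    -0.35]
  [  -0.25     0.55    -0.15]
  [  -0.30    -0.15     1.00]
Cofactors of I−A, C_ij = (−1)^(i+j)·(minor ij) (rows/columns in the sector order above):
  C_11 = (0.55)(1.00) − (-0.15)(-0.15) = 0.5275
  C_12 = −[(-0.25)(1.00) − (-0.15)(-0.30)] = 0.2950
  C_13 = (-0.25)(-0.15) − (0.55)(-0.30) = 0.2025
  C_21 = −[(-0.20)(1.00) − (-0.35)(-0.15)] = 0.2525
  C_22 = (0.80)(1.00) − (-0.35)(-0.30) = 0.6950
  C_23 = −[(0.80)(-0.15) − (-0.20)(-0.30)] = 0.1800
  C_31 = (-0.20)(-0.15) − (-0.35)(0.55) = 0.2225
  C_32 = −[(0.80)(-0.15) − (-0.35)(-0.25)] = 0.2075
  C_33 = (0.80)(0.55) − (-0.20)(-0.25) = 0.3900
det(I−A) = Σ_j (I−A)_1j·C_1j = (0.80)(0.5275) + (-0.20)(0.2950) + (-0.35)(0.2025) = 0.292125
adj(I−A) = Cᵀ =
  [ 0.5275   0.2525   0.2225]
  [ 0.2950   0.6950   0.2075]
  [ 0.2025   0.1800   0.3900]
(I − A)⁻¹ = adj(I−A) / det(I−A) ≈
  [   1.8057     0.8644     0.7617]
  [   1.0098     2.3791     0.7103]
  [   0.6932     0.6162     1.3350]
Δx = (I − A)⁻¹ Δd with Δd having +120 in the Dairy component and 0 elsewhere.
So Δx_3 = L_32 · (+120), where L_32 = adj(I−A)_32 / det(I−A) = 0.1800 / 0.292125.
Δx_3 = 0.1800 × (+120) / 0.292125 = 21.60 / 0.292125 ≈ 73.94.

Δx_3 = 73.94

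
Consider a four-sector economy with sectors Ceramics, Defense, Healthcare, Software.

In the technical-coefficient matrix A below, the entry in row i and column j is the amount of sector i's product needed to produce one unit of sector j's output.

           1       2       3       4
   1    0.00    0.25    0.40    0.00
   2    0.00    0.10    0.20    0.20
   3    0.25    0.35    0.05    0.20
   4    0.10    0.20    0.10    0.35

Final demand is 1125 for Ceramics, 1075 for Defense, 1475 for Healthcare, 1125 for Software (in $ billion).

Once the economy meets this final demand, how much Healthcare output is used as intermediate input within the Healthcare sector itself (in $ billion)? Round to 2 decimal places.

z_33 = 223.82

I − A =
  [   1.00    -0.25    -0.40     0.00]
  [   0.00     0.90    -0.20    -0.20]
  [  -0.25    -0.35     0.95    -0.20]
  [  -0.10    -0.20    -0.10     0.65]
Compute the cofactors C_ij = (−1)^(i+j)·(3×3 minor ij) of I−A; the adjugate is their transpose:
adj(I−A) = Cᵀ =
  [ 0.439250   0.256375   0.255500   0.157500]
  [ 0.060500   0.524500   0.158000   0.210000]
  [ 0.161250   0.313125   0.540000   0.262500]
  [ 0.111000   0.249000   0.171000   0.682500]
det(I−A) = Σ_j (I−A)_1j·C_1j = (1.00)(0.439250) + (-0.25)(0.060500) + (-0.40)(0.161250) + (0.00)(0.111000) = 0.359625
(I − A)⁻¹ = adj(I−A) / det(I−A) ≈
  [   1.2214     0.7129     0.7105     0.4380]
  [   0.1682     1.4585     0.4393     0.5839]
  [   0.4484     0.8707     1.5016     0.7299]
  [   0.3087     0.6924     0.4755     1.8978]
First solve x = (I − A)⁻¹ d = adj(I−A)·d / det(I−A); in particular x_3 = (0.161250·1125 + 0.313125·1075 + 0.540000·1475 + 0.262500·1125) / 0.359625 = 1609.828125 / 0.359625 ≈ 4476.4077.
Intermediate flow from 3 to 3: z_33 = a_33 · x_3 = 0.05 × 1609.828125 / 0.359625 = 80.49140625 / 0.359625 ≈ 223.82.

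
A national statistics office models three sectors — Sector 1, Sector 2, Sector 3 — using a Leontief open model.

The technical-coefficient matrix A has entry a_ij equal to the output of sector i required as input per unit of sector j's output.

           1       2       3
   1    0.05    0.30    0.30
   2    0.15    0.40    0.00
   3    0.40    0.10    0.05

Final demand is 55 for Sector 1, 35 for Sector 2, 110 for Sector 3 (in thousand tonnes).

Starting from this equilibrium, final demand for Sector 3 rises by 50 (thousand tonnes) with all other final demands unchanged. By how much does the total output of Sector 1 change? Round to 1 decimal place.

Δx_1 = 21.3

I − A =
  [   0.95    -0.30    -0.30]
  [  -0.15     0.60     0.00]
  [  -0.40    -0.10     0.95]
Cofactors of I−A, C_ij = (−1)^(i+j)·(minor ij) (rows/columns in the sector order above):
  C_11 = (0.60)(0.95) − (0.00)(-0.10) = 0.5700
  C_12 = −[(-0.15)(0.95) − (0.00)(-0.40)] = 0.1425
  C_13 = (-0.15)(-0.10) − (0.60)(-0.40) = 0.2550
  C_21 = −[(-0.30)(0.95) − (-0.30)(-0.10)] = 0.3150
  C_22 = (0.95)(0.95) − (-0.30)(-0.40) = 0.7825
  C_23 = −[(0.95)(-0.10) − (-0.30)(-0.40)] = 0.2150
  C_31 = (-0.30)(0.00) − (-0.30)(0.60) = 0.1800
  C_32 = −[(0.95)(0.00) − (-0.30)(-0.15)] = 0.0450
  C_33 = (0.95)(0.60) − (-0.30)(-0.15) = 0.5250
det(I−A) = Σ_j (I−A)_1j·C_1j = (0.95)(0.5700) + (-0.30)(0.1425) + (-0.30)(0.2550) = 0.42225
adj(I−A) = Cᵀ =
  [ 0.5700   0.3150   0.1800]
  [ 0.1425   0.7825   0.0450]
  [ 0.2550   0.2150   0.5250]
(I − A)⁻¹ = adj(I−A) / det(I−A) ≈
  [   1.3499     0.7460     0.4263]
  [   0.3375     1.8532     0.1066]
  [   0.6039     0.5092     1.2433]
Δx = (I − A)⁻¹ Δd with Δd having +50 in the Sector 3 component and 0 elsewhere.
So Δx_1 = L_13 · (+50), where L_13 = adj(I−A)_13 / det(I−A) = 0.1800 / 0.42225.
Δx_1 = 0.1800 × (+50) / 0.42225 = 9.00 / 0.42225 ≈ 21.3.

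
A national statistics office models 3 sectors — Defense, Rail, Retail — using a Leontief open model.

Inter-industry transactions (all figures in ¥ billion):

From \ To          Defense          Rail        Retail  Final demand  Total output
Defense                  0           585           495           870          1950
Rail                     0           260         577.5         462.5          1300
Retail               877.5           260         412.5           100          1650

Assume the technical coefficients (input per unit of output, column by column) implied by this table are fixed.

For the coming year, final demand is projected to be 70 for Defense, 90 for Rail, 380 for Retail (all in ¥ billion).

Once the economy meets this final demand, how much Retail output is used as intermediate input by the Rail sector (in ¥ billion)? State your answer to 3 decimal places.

Technical coefficients a_ij = z_ij / X_j:
  a_11 = 0/1950 = 0.00, a_21 = 0/1950 = 0.00, a_31 = 877.5/1950 = 0.45
  a_12 = 585/1300 = 0.45, a_22 = 260/1300 = 0.20, a_32 = 260/1300 = 0.20
  a_13 = 495/1650 = 0.30, a_23 = 577.5/1650 = 0.35, a_33 = 412.5/1650 = 0.25
I − A =
  [   1.00    -0.45    -0.30]
  [   0.00     0.80    -0.35]
  [  -0.45    -0.20     0.75]
Cofactors of I−A, C_ij = (−1)^(i+j)·(minor ij) (rows/columns in the sector order above):
  C_11 = (0.80)(0.75) − (-0.35)(-0.20) = 0.5300
  C_12 = −[(0.00)(0.75) − (-0.35)(-0.45)] = 0.1575
  C_13 = (0.00)(-0.20) − (0.80)(-0.45) = 0.3600
  C_21 = −[(-0.45)(0.75) − (-0.30)(-0.20)] = 0.3975
  C_22 = (1.00)(0.75) − (-0.30)(-0.45) = 0.6150
  C_23 = −[(1.00)(-0.20) − (-0.45)(-0.45)] = 0.4025
  C_31 = (-0.45)(-0.35) − (-0.30)(0.80) = 0.3975
  C_32 = −[(1.00)(-0.35) − (-0.30)(0.00)] = 0.3500
  C_33 = (1.00)(0.80) − (-0.45)(0.00) = 0.8000
det(I−A) = Σ_j (I−A)_1j·C_1j = (1.00)(0.5300) + (-0.45)(0.1575) + (-0.30)(0.3600) = 0.351125
adj(I−A) = Cᵀ =
  [ 0.5300   0.3975   0.3975]
  [ 0.1575   0.6150   0.3500]
  [ 0.3600   0.4025   0.8000]
(I − A)⁻¹ = adj(I−A) / det(I−A) ≈
  [   1.5094     1.1321     1.1321]
  [   0.4486     1.7515     0.9968]
  [   1.0253     1.1463     2.2784]
First solve x = (I − A)⁻¹ d = adj(I−A)·d / det(I−A); in particular x_2 = (0.1575·70 + 0.6150·90 + 0.3500·380) / 0.351125 = 199.375 / 0.351125 ≈ 567.81773.
Intermediate flow from 3 to 2: z_32 = a_32 · x_2 = 0.20 × 199.375 / 0.351125 = 39.875 / 0.351125 ≈ 113.564.

z_32 = 113.564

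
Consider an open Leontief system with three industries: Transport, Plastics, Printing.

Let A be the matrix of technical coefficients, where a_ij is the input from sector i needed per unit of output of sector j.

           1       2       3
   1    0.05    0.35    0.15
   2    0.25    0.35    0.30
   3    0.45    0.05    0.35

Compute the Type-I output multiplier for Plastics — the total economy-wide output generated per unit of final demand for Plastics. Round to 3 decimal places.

I − A =
  [   0.95    -0.35    -0.15]
  [  -0.25     0.65    -0.30]
  [  -0.45    -0.05     0.65]
Cofactors of I−A, C_ij = (−1)^(i+j)·(minor ij) (rows/columns in the sector order above):
  C_11 = (0.65)(0.65) − (-0.30)(-0.05) = 0.4075
  C_12 = −[(-0.25)(0.65) − (-0.30)(-0.45)] = 0.2975
  C_13 = (-0.25)(-0.05) − (0.65)(-0.45) = 0.3050
  C_21 = −[(-0.35)(0.65) − (-0.15)(-0.05)] = 0.2350
  C_22 = (0.95)(0.65) − (-0.15)(-0.45) = 0.5500
  C_23 = −[(0.95)(-0.05) − (-0.35)(-0.45)] = 0.2050
  C_31 = (-0.35)(-0.30) − (-0.15)(0.65) = 0.2025
  C_32 = −[(0.95)(-0.30) − (-0.15)(-0.25)] = 0.3225
  C_33 = (0.95)(0.65) − (-0.35)(-0.25) = 0.5300
det(I−A) = Σ_j (I−A)_1j·C_1j = (0.95)(0.4075) + (-0.35)(0.2975) + (-0.15)(0.3050) = 0.23725
adj(I−A) = Cᵀ =
  [ 0.4075   0.2350   0.2025]
  [ 0.2975   0.5500   0.3225]
  [ 0.3050   0.2050   0.5300]
(I − A)⁻¹ = adj(I−A) / det(I−A) ≈
  [   1.7176     0.9905     0.8535]
  [   1.2540     2.3182     1.3593]
  [   1.2856     0.8641     2.2339]
The output multiplier for sector j is the column-j sum of the Leontief inverse (I − A)⁻¹ = adj(I−A) / det(I−A).
Column 2 of adj(I−A): (0.2350, 0.5500, 0.2050); det(I−A) = 0.23725.
m_2 = (0.2350 + 0.5500 + 0.2050) / 0.23725 = 0.99 / 0.23725 ≈ 4.173.

m_2 = 4.173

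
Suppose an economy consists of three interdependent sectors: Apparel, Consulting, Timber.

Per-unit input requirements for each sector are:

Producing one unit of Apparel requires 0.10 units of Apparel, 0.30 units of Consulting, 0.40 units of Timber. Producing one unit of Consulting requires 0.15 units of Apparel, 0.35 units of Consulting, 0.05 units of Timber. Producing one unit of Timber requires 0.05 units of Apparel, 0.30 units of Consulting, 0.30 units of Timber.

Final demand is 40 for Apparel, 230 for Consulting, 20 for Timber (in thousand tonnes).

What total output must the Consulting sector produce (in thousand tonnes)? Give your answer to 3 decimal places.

I − A =
  [   0.90    -0.15    -0.05]
  [  -0.30     0.65    -0.30]
  [  -0.40    -0.05     0.70]
Cofactors of I−A, C_ij = (−1)^(i+j)·(minor ij) (rows/columns in the sector order above):
  C_11 = (0.65)(0.70) − (-0.30)(-0.05) = 0.4400
  C_12 = −[(-0.30)(0.70) − (-0.30)(-0.40)] = 0.3300
  C_13 = (-0.30)(-0.05) − (0.65)(-0.40) = 0.2750
  C_21 = −[(-0.15)(0.70) − (-0.05)(-0.05)] = 0.1075
  C_22 = (0.90)(0.70) − (-0.05)(-0.40) = 0.6100
  C_23 = −[(0.90)(-0.05) − (-0.15)(-0.40)] = 0.1050
  C_31 = (-0.15)(-0.30) − (-0.05)(0.65) = 0.0775
  C_32 = −[(0.90)(-0.30) − (-0.05)(-0.30)] = 0.2850
  C_33 = (0.90)(0.65) − (-0.15)(-0.30) = 0.5400
det(I−A) = Σ_j (I−A)_1j·C_1j = (0.90)(0.4400) + (-0.15)(0.3300) + (-0.05)(0.2750) = 0.33275
adj(I−A) = Cᵀ =
  [ 0.4400   0.1075   0.0775]
  [ 0.3300   0.6100   0.2850]
  [ 0.2750   0.1050   0.5400]
(I − A)⁻¹ = adj(I−A) / det(I−A) ≈
  [   1.3223     0.3231     0.2329]
  [   0.9917     1.8332     0.8565]
  [   0.8264     0.3156     1.6228]
x = (I − A)⁻¹ d = adj(I−A)·d / det(I−A), with det(I−A) = 0.33275:
  x_A = (0.4400·40 + 0.1075·230 + 0.0775·20) / 0.33275 = 43.875 / 0.33275 ≈ 131.856
  x_C = (0.3300·40 + 0.6100·230 + 0.2850·20) / 0.33275 = 159.20 / 0.33275 ≈ 478.437
  x_T = (0.2750·40 + 0.1050·230 + 0.5400·20) / 0.33275 = 45.95 / 0.33275 ≈ 138.092

x_C = 478.437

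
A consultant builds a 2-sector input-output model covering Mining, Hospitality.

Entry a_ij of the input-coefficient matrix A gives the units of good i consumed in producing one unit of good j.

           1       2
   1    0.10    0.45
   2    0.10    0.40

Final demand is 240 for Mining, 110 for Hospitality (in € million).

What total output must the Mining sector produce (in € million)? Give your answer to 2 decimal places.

I − A =
  [   0.90    -0.45]
  [  -0.10     0.60]
det(I−A) = (0.90)(0.60) − (-0.45)(-0.10) = 0.4950
adj(I−A) = [[0.60, 0.45], [0.10, 0.90]]
(I − A)⁻¹ = adj(I−A) / det(I−A) ≈
  [   1.2121     0.9091]
  [   0.2020     1.8182]
x = (I − A)⁻¹ d = adj(I−A)·d / det(I−A), with det(I−A) = 0.4950:
  x_1 = (0.60·240 + 0.45·110) / 0.4950 = 193.50 / 0.4950 ≈ 390.91
  x_2 = (0.10·240 + 0.90·110) / 0.4950 = 123.00 / 0.4950 ≈ 248.48

x_1 = 390.91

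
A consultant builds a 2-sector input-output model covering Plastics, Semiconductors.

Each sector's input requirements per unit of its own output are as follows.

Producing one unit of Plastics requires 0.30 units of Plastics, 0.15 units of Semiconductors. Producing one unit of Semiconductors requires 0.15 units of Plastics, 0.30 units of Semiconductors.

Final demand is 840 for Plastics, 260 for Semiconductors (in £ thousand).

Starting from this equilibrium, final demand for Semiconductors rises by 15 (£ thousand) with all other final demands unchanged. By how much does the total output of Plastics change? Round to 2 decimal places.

Δx_1 = 4.81

I − A =
  [   0.70    -0.15]
  [  -0.15     0.70]
det(I−A) = (0.70)(0.70) − (-0.15)(-0.15) = 0.4675
adj(I−A) = [[0.70, 0.15], [0.15, 0.70]]
(I − A)⁻¹ = adj(I−A) / det(I−A) ≈
  [   1.4973     0.3209]
  [   0.3209     1.4973]
Δx = (I − A)⁻¹ Δd with Δd having +15 in the Semiconductors component and 0 elsewhere.
So Δx_1 = L_12 · (+15), where L_12 = adj(I−A)_12 / det(I−A) = 0.15 / 0.4675.
Δx_1 = 0.15 × (+15) / 0.4675 = 2.25 / 0.4675 ≈ 4.81.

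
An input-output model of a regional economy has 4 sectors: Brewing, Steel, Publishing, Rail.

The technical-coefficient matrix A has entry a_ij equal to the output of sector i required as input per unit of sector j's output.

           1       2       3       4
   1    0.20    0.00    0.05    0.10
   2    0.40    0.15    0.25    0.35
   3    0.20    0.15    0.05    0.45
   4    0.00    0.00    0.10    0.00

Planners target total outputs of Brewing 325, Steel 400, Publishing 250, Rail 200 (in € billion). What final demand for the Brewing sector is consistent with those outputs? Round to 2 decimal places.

d_1 = 227.50

I − A =
  [   0.80     0.00    -0.05    -0.10]
  [  -0.40     0.85    -0.25    -0.35]
  [  -0.20    -0.15     0.95    -0.45]
  [   0.00     0.00    -0.10     1.00]
d = (I − A) x:
  d_1 = (+0.80)·325 + (+0.00)·400 + (-0.05)·250 + (-0.10)·200 = 227.50
  d_2 = (-0.40)·325 + (+0.85)·400 + (-0.25)·250 + (-0.35)·200 = 77.50
  d_3 = (-0.20)·325 + (-0.15)·400 + (+0.95)·250 + (-0.45)·200 = 22.50
  d_4 = (+0.00)·325 + (+0.00)·400 + (-0.10)·250 + (+1.00)·200 = 175.00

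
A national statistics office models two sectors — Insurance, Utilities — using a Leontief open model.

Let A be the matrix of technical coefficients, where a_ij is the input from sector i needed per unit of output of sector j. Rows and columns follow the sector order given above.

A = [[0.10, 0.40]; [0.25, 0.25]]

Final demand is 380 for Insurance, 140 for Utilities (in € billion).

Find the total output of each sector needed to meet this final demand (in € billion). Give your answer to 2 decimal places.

x_1 = 593.04, x_2 = 384.35

I − A =
  [   0.90    -0.40]
  [  -0.25     0.75]
det(I−A) = (0.90)(0.75) − (-0.40)(-0.25) = 0.5750
adj(I−A) = [[0.75, 0.40], [0.25, 0.90]]
(I − A)⁻¹ = adj(I−A) / det(I−A) ≈
  [   1.3043     0.6957]
  [   0.4348     1.5652]
x = (I − A)⁻¹ d = adj(I−A)·d / det(I−A), with det(I−A) = 0.5750:
  x_1 = (0.75·380 + 0.40·140) / 0.5750 = 341.00 / 0.5750 ≈ 593.04
  x_2 = (0.25·380 + 0.90·140) / 0.5750 = 221.00 / 0.5750 ≈ 384.35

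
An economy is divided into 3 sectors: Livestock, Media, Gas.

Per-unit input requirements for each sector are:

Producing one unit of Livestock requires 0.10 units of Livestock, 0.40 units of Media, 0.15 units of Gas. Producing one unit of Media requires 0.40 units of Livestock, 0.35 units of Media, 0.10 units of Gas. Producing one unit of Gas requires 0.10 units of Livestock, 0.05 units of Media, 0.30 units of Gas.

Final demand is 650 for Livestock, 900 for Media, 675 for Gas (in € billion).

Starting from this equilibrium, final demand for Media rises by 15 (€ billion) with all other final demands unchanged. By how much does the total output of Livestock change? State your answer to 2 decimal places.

Δx_L = 15.75

I − A =
  [   0.90    -0.40    -0.10]
  [  -0.40     0.65    -0.05]
  [  -0.15    -0.10     0.70]
Cofactors of I−A, C_ij = (−1)^(i+j)·(minor ij) (rows/columns in the sector order above):
  C_11 = (0.65)(0.70) − (-0.05)(-0.10) = 0.4500
  C_12 = −[(-0.40)(0.70) − (-0.05)(-0.15)] = 0.2875
  C_13 = (-0.40)(-0.10) − (0.65)(-0.15) = 0.1375
  C_21 = −[(-0.40)(0.70) − (-0.10)(-0.10)] = 0.2900
  C_22 = (0.90)(0.70) − (-0.10)(-0.15) = 0.6150
  C_23 = −[(0.90)(-0.10) − (-0.40)(-0.15)] = 0.1500
  C_31 = (-0.40)(-0.05) − (-0.10)(0.65) = 0.0850
  C_32 = −[(0.90)(-0.05) − (-0.10)(-0.40)] = 0.0850
  C_33 = (0.90)(0.65) − (-0.40)(-0.40) = 0.4250
det(I−A) = Σ_j (I−A)_1j·C_1j = (0.90)(0.4500) + (-0.40)(0.2875) + (-0.10)(0.1375) = 0.27625
adj(I−A) = Cᵀ =
  [ 0.4500   0.2900   0.0850]
  [ 0.2875   0.6150   0.0850]
  [ 0.1375   0.1500   0.4250]
(I − A)⁻¹ = adj(I−A) / det(I−A) ≈
  [   1.6290     1.0498     0.3077]
  [   1.0407     2.2262     0.3077]
  [   0.4977     0.5430     1.5385]
Δx = (I − A)⁻¹ Δd with Δd having +15 in the Media component and 0 elsewhere.
So Δx_L = L_LM · (+15), where L_LM = adj(I−A)_LM / det(I−A) = 0.2900 / 0.27625.
Δx_L = 0.2900 × (+15) / 0.27625 = 4.35 / 0.27625 ≈ 15.75.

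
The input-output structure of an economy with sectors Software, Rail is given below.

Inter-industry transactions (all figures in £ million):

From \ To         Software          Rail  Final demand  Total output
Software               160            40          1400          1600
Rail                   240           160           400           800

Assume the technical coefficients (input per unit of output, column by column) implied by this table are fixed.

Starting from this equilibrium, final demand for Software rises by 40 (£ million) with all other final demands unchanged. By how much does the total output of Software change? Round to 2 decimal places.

Technical coefficients a_ij = z_ij / X_j:
  a_SS = 160/1600 = 0.10, a_RS = 240/1600 = 0.15
  a_SR = 40/800 = 0.05, a_RR = 160/800 = 0.20
I − A =
  [   0.90    -0.05]
  [  -0.15     0.80]
det(I−A) = (0.90)(0.80) − (-0.05)(-0.15) = 0.7125
adj(I−A) = [[0.80, 0.05], [0.15, 0.90]]
(I − A)⁻¹ = adj(I−A) / det(I−A) ≈
  [   1.1228     0.0702]
  [   0.2105     1.2632]
Δx = (I − A)⁻¹ Δd with Δd having +40 in the Software component and 0 elsewhere.
So Δx_S = L_SS · (+40), where L_SS = adj(I−A)_SS / det(I−A) = 0.80 / 0.7125.
Δx_S = 0.80 × (+40) / 0.7125 = 32.00 / 0.7125 ≈ 44.91.

Δx_S = 44.91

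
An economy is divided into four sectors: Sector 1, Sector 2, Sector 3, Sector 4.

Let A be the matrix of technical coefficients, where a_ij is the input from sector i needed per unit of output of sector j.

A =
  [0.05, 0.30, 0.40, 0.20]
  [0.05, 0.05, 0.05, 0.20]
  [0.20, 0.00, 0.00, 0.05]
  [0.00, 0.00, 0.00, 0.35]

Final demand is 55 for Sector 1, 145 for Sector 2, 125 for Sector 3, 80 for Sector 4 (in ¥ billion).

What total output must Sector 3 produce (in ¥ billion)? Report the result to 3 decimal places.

x_3 = 175.266

I − A =
  [   0.95    -0.30    -0.40    -0.20]
  [  -0.05     0.95    -0.05    -0.20]
  [  -0.20     0.00     1.00    -0.05]
  [   0.00     0.00     0.00     0.65]
Compute the cofactors C_ij = (−1)^(i+j)·(3×3 minor ij) of I−A; the adjugate is their transpose:
adj(I−A) = Cᵀ =
  [ 0.617500   0.195000   0.256750   0.269750]
  [ 0.039000   0.565500   0.043875   0.189375]
  [ 0.123500   0.039000   0.576875   0.094375]
  [ 0.000000   0.000000   0.000000   0.808500]
det(I−A) = Σ_j (I−A)_1j·C_1j = (0.95)(0.617500) + (-0.30)(0.039000) + (-0.40)(0.123500) + (-0.20)(0.000000) = 0.525525
(I − A)⁻¹ = adj(I−A) / det(I−A) ≈
  [   1.1750     0.3711     0.4886     0.5133]
  [   0.0742     1.0761     0.0835     0.3604]
  [   0.2350     0.0742     1.0977     0.1796]
  [   0.0000     0.0000     0.0000     1.5385]
x = (I − A)⁻¹ d = adj(I−A)·d / det(I−A), with det(I−A) = 0.525525:
  x_1 = (0.617500·55 + 0.195000·145 + 0.256750·125 + 0.269750·80) / 0.525525 = 115.91125 / 0.525525 ≈ 220.563
  x_2 = (0.039000·55 + 0.565500·145 + 0.043875·125 + 0.189375·80) / 0.525525 = 104.776875 / 0.525525 ≈ 199.376
  x_3 = (0.123500·55 + 0.039000·145 + 0.576875·125 + 0.094375·80) / 0.525525 = 92.106875 / 0.525525 ≈ 175.266
  x_4 = (0.000000·55 + 0.000000·145 + 0.000000·125 + 0.808500·80) / 0.525525 = 64.68 / 0.525525 ≈ 123.077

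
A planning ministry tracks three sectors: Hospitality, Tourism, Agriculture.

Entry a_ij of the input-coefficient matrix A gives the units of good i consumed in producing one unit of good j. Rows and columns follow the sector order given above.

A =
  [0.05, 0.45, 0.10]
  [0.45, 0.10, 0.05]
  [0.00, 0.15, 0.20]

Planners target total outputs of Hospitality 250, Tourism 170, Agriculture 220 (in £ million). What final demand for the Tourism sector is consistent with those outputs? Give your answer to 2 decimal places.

I − A =
  [   0.95    -0.45    -0.10]
  [  -0.45     0.90    -0.05]
  [   0.00    -0.15     0.80]
d = (I − A) x:
  d_H = (+0.95)·250 + (-0.45)·170 + (-0.10)·220 = 139.00
  d_T = (-0.45)·250 + (+0.90)·170 + (-0.05)·220 = 29.50
  d_A = (+0.00)·250 + (-0.15)·170 + (+0.80)·220 = 150.50

d_T = 29.50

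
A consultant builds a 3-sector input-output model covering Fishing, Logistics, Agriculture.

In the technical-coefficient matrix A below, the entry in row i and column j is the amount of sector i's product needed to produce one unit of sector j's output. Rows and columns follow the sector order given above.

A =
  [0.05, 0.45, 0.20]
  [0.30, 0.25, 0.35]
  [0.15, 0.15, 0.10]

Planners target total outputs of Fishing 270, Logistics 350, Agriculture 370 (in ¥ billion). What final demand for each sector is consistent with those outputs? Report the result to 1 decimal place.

d_1 = 25.0, d_2 = 52.0, d_3 = 240.0

I − A =
  [   0.95    -0.45    -0.20]
  [  -0.30     0.75    -0.35]
  [  -0.15    -0.15     0.90]
d = (I − A) x:
  d_1 = (+0.95)·270 + (-0.45)·350 + (-0.20)·370 = 25.0
  d_2 = (-0.30)·270 + (+0.75)·350 + (-0.35)·370 = 52.0
  d_3 = (-0.15)·270 + (-0.15)·350 + (+0.90)·370 = 240.0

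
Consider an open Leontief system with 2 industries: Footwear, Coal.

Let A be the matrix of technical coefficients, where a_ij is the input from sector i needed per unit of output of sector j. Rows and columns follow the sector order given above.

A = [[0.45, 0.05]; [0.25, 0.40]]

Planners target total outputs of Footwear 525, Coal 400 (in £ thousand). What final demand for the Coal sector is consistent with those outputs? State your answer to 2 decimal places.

d_2 = 108.75

I − A =
  [   0.55    -0.05]
  [  -0.25     0.60]
d = (I − A) x:
  d_1 = (+0.55)·525 + (-0.05)·400 = 268.75
  d_2 = (-0.25)·525 + (+0.60)·400 = 108.75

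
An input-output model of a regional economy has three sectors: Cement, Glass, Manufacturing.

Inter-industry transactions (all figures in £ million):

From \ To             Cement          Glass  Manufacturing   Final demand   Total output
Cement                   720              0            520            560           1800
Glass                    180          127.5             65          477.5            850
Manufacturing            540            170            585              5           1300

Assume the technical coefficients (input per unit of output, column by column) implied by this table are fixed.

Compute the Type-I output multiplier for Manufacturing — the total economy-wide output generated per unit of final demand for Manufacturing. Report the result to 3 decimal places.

Technical coefficients a_ij = z_ij / X_j:
  a_CC = 720/1800 = 0.40, a_GC = 180/1800 = 0.10, a_MC = 540/1800 = 0.30
  a_CG = 0/850 = 0.00, a_GG = 127.5/850 = 0.15, a_MG = 170/850 = 0.20
  a_CM = 520/1300 = 0.40, a_GM = 65/1300 = 0.05, a_MM = 585/1300 = 0.45
I − A =
  [   0.60     0.00    -0.40]
  [  -0.10     0.85    -0.05]
  [  -0.30    -0.20     0.55]
Cofactors of I−A, C_ij = (−1)^(i+j)·(minor ij) (rows/columns in the sector order above):
  C_11 = (0.85)(0.55) − (-0.05)(-0.20) = 0.4575
  C_12 = −[(-0.10)(0.55) − (-0.05)(-0.30)] = 0.0700
  C_13 = (-0.10)(-0.20) − (0.85)(-0.30) = 0.2750
  C_21 = −[(0.00)(0.55) − (-0.40)(-0.20)] = 0.0800
  C_22 = (0.60)(0.55) − (-0.40)(-0.30) = 0.2100
  C_23 = −[(0.60)(-0.20) − (0.00)(-0.30)] = 0.1200
  C_31 = (0.00)(-0.05) − (-0.40)(0.85) = 0.3400
  C_32 = −[(0.60)(-0.05) − (-0.40)(-0.10)] = 0.0700
  C_33 = (0.60)(0.85) − (0.00)(-0.10) = 0.5100
det(I−A) = Σ_j (I−A)_1j·C_1j = (0.60)(0.4575) + (0.00)(0.0700) + (-0.40)(0.2750) = 0.1645
adj(I−A) = Cᵀ =
  [ 0.4575   0.0800   0.3400]
  [ 0.0700   0.2100   0.0700]
  [ 0.2750   0.1200   0.5100]
(I − A)⁻¹ = adj(I−A) / det(I−A) ≈
  [   2.7812     0.4863     2.0669]
  [   0.4255     1.2766     0.4255]
  [   1.6717     0.7295     3.1003]
The output multiplier for sector j is the column-j sum of the Leontief inverse (I − A)⁻¹ = adj(I−A) / det(I−A).
Column M of adj(I−A): (0.3400, 0.0700, 0.5100); det(I−A) = 0.1645.
m_M = (0.3400 + 0.0700 + 0.5100) / 0.1645 = 0.92 / 0.1645 ≈ 5.593.

m_M = 5.593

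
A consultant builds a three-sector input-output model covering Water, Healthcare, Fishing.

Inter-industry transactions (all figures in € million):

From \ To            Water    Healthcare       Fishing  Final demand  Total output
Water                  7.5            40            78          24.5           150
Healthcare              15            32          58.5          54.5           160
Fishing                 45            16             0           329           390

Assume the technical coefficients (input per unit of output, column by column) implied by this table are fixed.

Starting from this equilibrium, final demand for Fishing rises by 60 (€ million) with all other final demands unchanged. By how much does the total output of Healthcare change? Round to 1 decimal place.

Technical coefficients a_ij = z_ij / X_j:
  a_11 = 7.5/150 = 0.05, a_21 = 15/150 = 0.10, a_31 = 45/150 = 0.30
  a_12 = 40/160 = 0.25, a_22 = 32/160 = 0.20, a_32 = 16/160 = 0.10
  a_13 = 78/390 = 0.20, a_23 = 58.5/390 = 0.15, a_33 = 0/390 = 0.00
I − A =
  [   0.95    -0.25    -0.20]
  [  -0.10     0.80    -0.15]
  [  -0.30    -0.10     1.00]
Cofactors of I−A, C_ij = (−1)^(i+j)·(minor ij) (rows/columns in the sector order above):
  C_11 = (0.80)(1.00) − (-0.15)(-0.10) = 0.7850
  C_12 = −[(-0.10)(1.00) − (-0.15)(-0.30)] = 0.1450
  C_13 = (-0.10)(-0.10) − (0.80)(-0.30) = 0.2500
  C_21 = −[(-0.25)(1.00) − (-0.20)(-0.10)] = 0.2700
  C_22 = (0.95)(1.00) − (-0.20)(-0.30) = 0.8900
  C_23 = −[(0.95)(-0.10) − (-0.25)(-0.30)] = 0.1700
  C_31 = (-0.25)(-0.15) − (-0.20)(0.80) = 0.1975
  C_32 = −[(0.95)(-0.15) − (-0.20)(-0.10)] = 0.1625
  C_33 = (0.95)(0.80) − (-0.25)(-0.10) = 0.7350
det(I−A) = Σ_j (I−A)_1j·C_1j = (0.95)(0.7850) + (-0.25)(0.1450) + (-0.20)(0.2500) = 0.6595
adj(I−A) = Cᵀ =
  [ 0.7850   0.2700   0.1975]
  [ 0.1450   0.8900   0.1625]
  [ 0.2500   0.1700   0.7350]
(I − A)⁻¹ = adj(I−A) / det(I−A) ≈
  [   1.1903     0.4094     0.2995]
  [   0.2199     1.3495     0.2464]
  [   0.3791     0.2578     1.1145]
Δx = (I − A)⁻¹ Δd with Δd having +60 in the Fishing component and 0 elsewhere.
So Δx_2 = L_23 · (+60), where L_23 = adj(I−A)_23 / det(I−A) = 0.1625 / 0.6595.
Δx_2 = 0.1625 × (+60) / 0.6595 = 9.75 / 0.6595 ≈ 14.8.

Δx_2 = 14.8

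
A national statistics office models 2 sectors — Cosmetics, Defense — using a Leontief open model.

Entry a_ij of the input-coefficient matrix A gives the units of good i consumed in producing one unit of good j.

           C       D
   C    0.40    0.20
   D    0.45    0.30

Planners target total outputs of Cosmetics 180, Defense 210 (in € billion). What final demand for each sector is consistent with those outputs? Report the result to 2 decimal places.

d_C = 66.00, d_D = 66.00

I − A =
  [   0.60    -0.20]
  [  -0.45     0.70]
d = (I − A) x:
  d_C = (+0.60)·180 + (-0.20)·210 = 66.00
  d_D = (-0.45)·180 + (+0.70)·210 = 66.00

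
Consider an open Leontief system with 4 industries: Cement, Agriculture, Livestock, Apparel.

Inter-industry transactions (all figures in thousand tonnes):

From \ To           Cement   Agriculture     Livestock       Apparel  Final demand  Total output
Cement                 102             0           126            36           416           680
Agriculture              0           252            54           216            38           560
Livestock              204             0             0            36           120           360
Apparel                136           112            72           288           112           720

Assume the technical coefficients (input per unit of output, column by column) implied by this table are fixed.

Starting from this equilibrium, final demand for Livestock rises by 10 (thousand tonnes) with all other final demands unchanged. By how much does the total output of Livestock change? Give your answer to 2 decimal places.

Δx_3 = 12.06

Technical coefficients a_ij = z_ij / X_j:
  a_11 = 102/680 = 0.15, a_21 = 0/680 = 0.00, a_31 = 204/680 = 0.30, a_41 = 136/680 = 0.20
  a_12 = 0/560 = 0.00, a_22 = 252/560 = 0.45, a_32 = 0/560 = 0.00, a_42 = 112/560 = 0.20
  a_13 = 126/360 = 0.35, a_23 = 54/360 = 0.15, a_33 = 0/360 = 0.00, a_43 = 72/360 = 0.20
  a_14 = 36/720 = 0.05, a_24 = 216/720 = 0.30, a_34 = 36/720 = 0.05, a_44 = 288/720 = 0.40
I − A =
  [   0.85     0.00    -0.35    -0.05]
  [   0.00     0.55    -0.15    -0.30]
  [  -0.30     0.00     1.00    -0.05]
  [  -0.20    -0.20    -0.20     0.60]
Compute the cofactors C_ij = (−1)^(i+j)·(3×3 minor ij) of I−A; the adjugate is their transpose:
adj(I−A) = Cᵀ =
  [ 0.263000   0.013500   0.101500   0.037125]
  [ 0.106500   0.422000   0.147000   0.232125]
  [ 0.086500   0.011500   0.224000   0.031625]
  [ 0.152000   0.149000   0.157500   0.409750]
det(I−A) = Σ_j (I−A)_1j·C_1j = (0.85)(0.263000) + (0.00)(0.106500) + (-0.35)(0.086500) + (-0.05)(0.152000) = 0.185675
(I − A)⁻¹ = adj(I−A) / det(I−A) ≈
  [   1.4165     0.0727     0.5467     0.1999]
  [   0.5736     2.2728     0.7917     1.2502]
  [   0.4659     0.0619     1.2064     0.1703]
  [   0.8186     0.8025     0.8483     2.2068]
Δx = (I − A)⁻¹ Δd with Δd having +10 in the Livestock component and 0 elsewhere.
So Δx_3 = L_33 · (+10), where L_33 = adj(I−A)_33 / det(I−A) = 0.224000 / 0.185675.
Δx_3 = 0.224000 × (+10) / 0.185675 = 2.24 / 0.185675 ≈ 12.06.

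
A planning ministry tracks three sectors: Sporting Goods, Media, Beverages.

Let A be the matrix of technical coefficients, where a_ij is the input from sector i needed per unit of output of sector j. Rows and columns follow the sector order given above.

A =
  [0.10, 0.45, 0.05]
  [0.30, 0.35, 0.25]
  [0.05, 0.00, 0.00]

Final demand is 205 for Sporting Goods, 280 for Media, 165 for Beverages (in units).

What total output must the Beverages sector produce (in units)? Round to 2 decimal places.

I − A =
  [   0.90    -0.45    -0.05]
  [  -0.30     0.65    -0.25]
  [  -0.05     0.00     1.00]
Cofactors of I−A, C_ij = (−1)^(i+j)·(minor ij) (rows/columns in the sector order above):
  C_11 = (0.65)(1.00) − (-0.25)(0.00) = 0.6500
  C_12 = −[(-0.30)(1.00) − (-0.25)(-0.05)] = 0.3125
  C_13 = (-0.30)(0.00) − (0.65)(-0.05) = 0.0325
  C_21 = −[(-0.45)(1.00) − (-0.05)(0.00)] = 0.4500
  C_22 = (0.90)(1.00) − (-0.05)(-0.05) = 0.8975
  C_23 = −[(0.90)(0.00) − (-0.45)(-0.05)] = 0.0225
  C_31 = (-0.45)(-0.25) − (-0.05)(0.65) = 0.1450
  C_32 = −[(0.90)(-0.25) − (-0.05)(-0.30)] = 0.2400
  C_33 = (0.90)(0.65) − (-0.45)(-0.30) = 0.4500
det(I−A) = Σ_j (I−A)_1j·C_1j = (0.90)(0.6500) + (-0.45)(0.3125) + (-0.05)(0.0325) = 0.44275
adj(I−A) = Cᵀ =
  [ 0.6500   0.4500   0.1450]
  [ 0.3125   0.8975   0.2400]
  [ 0.0325   0.0225   0.4500]
(I − A)⁻¹ = adj(I−A) / det(I−A) ≈
  [   1.4681     1.0164     0.3275]
  [   0.7058     2.0271     0.5421]
  [   0.0734     0.0508     1.0164]
x = (I − A)⁻¹ d = adj(I−A)·d / det(I−A), with det(I−A) = 0.44275:
  x_S = (0.6500·205 + 0.4500·280 + 0.1450·165) / 0.44275 = 283.175 / 0.44275 ≈ 639.58
  x_M = (0.3125·205 + 0.8975·280 + 0.2400·165) / 0.44275 = 354.9625 / 0.44275 ≈ 801.72
  x_B = (0.0325·205 + 0.0225·280 + 0.4500·165) / 0.44275 = 87.2125 / 0.44275 ≈ 196.98

x_B = 196.98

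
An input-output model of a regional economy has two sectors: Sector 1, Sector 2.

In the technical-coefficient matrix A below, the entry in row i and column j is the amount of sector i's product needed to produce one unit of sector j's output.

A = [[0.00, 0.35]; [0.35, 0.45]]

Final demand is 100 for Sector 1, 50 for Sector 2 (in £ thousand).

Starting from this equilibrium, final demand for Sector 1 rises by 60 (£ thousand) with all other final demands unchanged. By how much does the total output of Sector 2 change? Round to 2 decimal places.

Δx_2 = 49.12

I − A =
  [   1.00    -0.35]
  [  -0.35     0.55]
det(I−A) = (1.00)(0.55) − (-0.35)(-0.35) = 0.4275
adj(I−A) = [[0.55, 0.35], [0.35, 1.00]]
(I − A)⁻¹ = adj(I−A) / det(I−A) ≈
  [   1.2865     0.8187]
  [   0.8187     2.3392]
Δx = (I − A)⁻¹ Δd with Δd having +60 in the Sector 1 component and 0 elsewhere.
So Δx_2 = L_21 · (+60), where L_21 = adj(I−A)_21 / det(I−A) = 0.35 / 0.4275.
Δx_2 = 0.35 × (+60) / 0.4275 = 21.00 / 0.4275 ≈ 49.12.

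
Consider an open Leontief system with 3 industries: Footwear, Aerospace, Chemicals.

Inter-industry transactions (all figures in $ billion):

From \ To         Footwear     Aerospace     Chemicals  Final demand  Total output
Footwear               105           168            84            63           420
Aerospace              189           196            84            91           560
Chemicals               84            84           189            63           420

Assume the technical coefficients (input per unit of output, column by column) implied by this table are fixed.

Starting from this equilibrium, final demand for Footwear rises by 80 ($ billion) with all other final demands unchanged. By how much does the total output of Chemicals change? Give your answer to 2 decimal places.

Δx_3 = 131.80

Technical coefficients a_ij = z_ij / X_j:
  a_11 = 105/420 = 0.25, a_21 = 189/420 = 0.45, a_31 = 84/420 = 0.20
  a_12 = 168/560 = 0.30, a_22 = 196/560 = 0.35, a_32 = 84/560 = 0.15
  a_13 = 84/420 = 0.20, a_23 = 84/420 = 0.20, a_33 = 189/420 = 0.45
I − A =
  [   0.75    -0.30    -0.20]
  [  -0.45     0.65    -0.20]
  [  -0.20    -0.15     0.55]
Cofactors of I−A, C_ij = (−1)^(i+j)·(minor ij) (rows/columns in the sector order above):
  C_11 = (0.65)(0.55) − (-0.20)(-0.15) = 0.3275
  C_12 = −[(-0.45)(0.55) − (-0.20)(-0.20)] = 0.2875
  C_13 = (-0.45)(-0.15) − (0.65)(-0.20) = 0.1975
  C_21 = −[(-0.30)(0.55) − (-0.20)(-0.15)] = 0.1950
  C_22 = (0.75)(0.55) − (-0.20)(-0.20) = 0.3725
  C_23 = −[(0.75)(-0.15) − (-0.30)(-0.20)] = 0.1725
  C_31 = (-0.30)(-0.20) − (-0.20)(0.65) = 0.1900
  C_32 = −[(0.75)(-0.20) − (-0.20)(-0.45)] = 0.2400
  C_33 = (0.75)(0.65) − (-0.30)(-0.45) = 0.3525
det(I−A) = Σ_j (I−A)_1j·C_1j = (0.75)(0.3275) + (-0.30)(0.2875) + (-0.20)(0.1975) = 0.119875
adj(I−A) = Cᵀ =
  [ 0.3275   0.1950   0.1900]
  [ 0.2875   0.3725   0.2400]
  [ 0.1975   0.1725   0.3525]
(I − A)⁻¹ = adj(I−A) / det(I−A) ≈
  [   2.7320     1.6267     1.5850]
  [   2.3983     3.1074     2.0021]
  [   1.6475     1.4390     2.9406]
Δx = (I − A)⁻¹ Δd with Δd having +80 in the Footwear component and 0 elsewhere.
So Δx_3 = L_31 · (+80), where L_31 = adj(I−A)_31 / det(I−A) = 0.1975 / 0.119875.
Δx_3 = 0.1975 × (+80) / 0.119875 = 15.80 / 0.119875 ≈ 131.80.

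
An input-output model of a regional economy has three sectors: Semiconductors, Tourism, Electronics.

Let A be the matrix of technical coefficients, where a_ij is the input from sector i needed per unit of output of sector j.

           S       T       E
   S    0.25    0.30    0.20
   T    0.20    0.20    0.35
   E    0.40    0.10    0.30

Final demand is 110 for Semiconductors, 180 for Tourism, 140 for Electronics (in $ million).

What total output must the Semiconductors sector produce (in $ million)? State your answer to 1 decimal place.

I − A =
  [   0.75    -0.30    -0.20]
  [  -0.20     0.80    -0.35]
  [  -0.40    -0.10     0.70]
Cofactors of I−A, C_ij = (−1)^(i+j)·(minor ij) (rows/columns in the sector order above):
  C_11 = (0.80)(0.70) − (-0.35)(-0.10) = 0.5250
  C_12 = −[(-0.20)(0.70) − (-0.35)(-0.40)] = 0.2800
  C_13 = (-0.20)(-0.10) − (0.80)(-0.40) = 0.3400
  C_21 = −[(-0.30)(0.70) − (-0.20)(-0.10)] = 0.2300
  C_22 = (0.75)(0.70) − (-0.20)(-0.40) = 0.4450
  C_23 = −[(0.75)(-0.10) − (-0.30)(-0.40)] = 0.1950
  C_31 = (-0.30)(-0.35) − (-0.20)(0.80) = 0.2650
  C_32 = −[(0.75)(-0.35) − (-0.20)(-0.20)] = 0.3025
  C_33 = (0.75)(0.80) − (-0.30)(-0.20) = 0.5400
det(I−A) = Σ_j (I−A)_1j·C_1j = (0.75)(0.5250) + (-0.30)(0.2800) + (-0.20)(0.3400) = 0.24175
adj(I−A) = Cᵀ =
  [ 0.5250   0.2300   0.2650]
  [ 0.2800   0.4450   0.3025]
  [ 0.3400   0.1950   0.5400]
(I − A)⁻¹ = adj(I−A) / det(I−A) ≈
  [   2.1717     0.9514     1.0962]
  [   1.1582     1.8407     1.2513]
  [   1.4064     0.8066     2.2337]
x = (I − A)⁻¹ d = adj(I−A)·d / det(I−A), with det(I−A) = 0.24175:
  x_S = (0.5250·110 + 0.2300·180 + 0.2650·140) / 0.24175 = 136.25 / 0.24175 ≈ 563.6
  x_T = (0.2800·110 + 0.4450·180 + 0.3025·140) / 0.24175 = 153.25 / 0.24175 ≈ 633.9
  x_E = (0.3400·110 + 0.1950·180 + 0.5400·140) / 0.24175 = 148.10 / 0.24175 ≈ 612.6

x_S = 563.6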